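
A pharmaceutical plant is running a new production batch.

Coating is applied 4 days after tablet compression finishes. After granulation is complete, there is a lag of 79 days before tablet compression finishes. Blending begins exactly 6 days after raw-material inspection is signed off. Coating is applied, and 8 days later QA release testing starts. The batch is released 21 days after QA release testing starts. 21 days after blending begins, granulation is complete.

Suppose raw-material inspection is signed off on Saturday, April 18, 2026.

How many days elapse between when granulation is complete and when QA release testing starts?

91 days

Causal path: granulation is complete → tablet compression finishes → coating is applied → QA release testing starts.
Total delay along the path: 79 + 4 + 8 = 91 days.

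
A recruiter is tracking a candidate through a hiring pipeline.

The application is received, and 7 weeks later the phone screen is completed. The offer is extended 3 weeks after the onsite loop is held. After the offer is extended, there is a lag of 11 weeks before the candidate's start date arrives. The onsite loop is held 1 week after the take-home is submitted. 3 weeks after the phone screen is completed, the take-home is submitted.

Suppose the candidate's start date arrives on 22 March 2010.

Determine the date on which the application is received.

28 September 2009

The candidate's start date arrives: Mar 22, 2010.
The offer is extended: Mar 22, 2010 − 11 weeks = Jan 4, 2010.
The onsite loop is held: Jan 4, 2010 − 3 weeks = Dec 14, 2009.
The take-home is submitted: Dec 14, 2009 − 1 week = Dec 7, 2009.
The phone screen is completed: Dec 7, 2009 − 3 weeks = Nov 16, 2009.
The application is received: Nov 16, 2009 − 7 weeks = Sep 28, 2009.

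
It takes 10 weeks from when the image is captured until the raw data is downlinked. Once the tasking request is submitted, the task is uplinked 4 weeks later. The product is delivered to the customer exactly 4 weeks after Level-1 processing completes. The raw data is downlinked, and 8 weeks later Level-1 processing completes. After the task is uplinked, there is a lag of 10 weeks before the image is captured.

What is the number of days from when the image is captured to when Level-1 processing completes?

126 days

Causal path: the image is captured → the raw data is downlinked → Level-1 processing completes.
Total delay along the path: 10 + 8 weeks = 18 weeks = 126 days.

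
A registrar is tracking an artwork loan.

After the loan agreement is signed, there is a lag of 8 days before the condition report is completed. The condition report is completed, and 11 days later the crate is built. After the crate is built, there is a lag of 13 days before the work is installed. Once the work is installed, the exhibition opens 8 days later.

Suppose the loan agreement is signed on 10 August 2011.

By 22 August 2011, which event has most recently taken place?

The condition report is completed

The loan agreement is signed: Aug 10, 2011.
The condition report is completed: Aug 10, 2011 + 8 days = Aug 18, 2011.
The crate is built: Aug 18, 2011 + 11 days = Aug 29, 2011.
The work is installed: Aug 29, 2011 + 13 days = Sep 11, 2011.
The exhibition opens: Sep 11, 2011 + 8 days = Sep 19, 2011.
Aug 22, 2011 falls between when the condition report is completed (Aug 18, 2011) and when the crate is built (Aug 29, 2011).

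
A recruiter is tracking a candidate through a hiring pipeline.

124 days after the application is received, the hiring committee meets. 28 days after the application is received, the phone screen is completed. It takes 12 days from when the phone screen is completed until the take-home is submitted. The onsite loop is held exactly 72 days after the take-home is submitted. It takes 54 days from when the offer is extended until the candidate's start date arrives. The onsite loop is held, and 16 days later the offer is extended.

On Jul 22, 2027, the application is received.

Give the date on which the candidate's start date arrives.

The application is received: Jul 22, 2027.
The phone screen is completed: Jul 22, 2027 + 28 days = Aug 19, 2027.
The take-home is submitted: Aug 19, 2027 + 12 days = Aug 31, 2027.
The onsite loop is held: Aug 31, 2027 + 72 days = Nov 11, 2027.
The offer is extended: Nov 11, 2027 + 16 days = Nov 27, 2027.
The candidate's start date arrives: Nov 27, 2027 + 54 days = Jan 20, 2028.

Jan 20, 2028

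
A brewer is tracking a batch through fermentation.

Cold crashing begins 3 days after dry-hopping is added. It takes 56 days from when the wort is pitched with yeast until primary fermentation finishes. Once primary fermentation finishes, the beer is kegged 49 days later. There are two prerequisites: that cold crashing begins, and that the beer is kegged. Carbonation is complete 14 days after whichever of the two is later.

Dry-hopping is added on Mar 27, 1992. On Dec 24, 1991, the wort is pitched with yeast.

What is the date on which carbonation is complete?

Dry-hopping is added: Mar 27, 1992.
Cold crashing begins: Mar 27, 1992 + 3 days = Mar 30, 1992.
The wort is pitched with yeast: Dec 24, 1991.
Primary fermentation finishes: Dec 24, 1991 + 56 days = Feb 18, 1992.
The beer is kegged: Feb 18, 1992 + 49 days = Apr 7, 1992.
Both prerequisites met — cold crashing begins (Mar 30, 1992), the beer is kegged (Apr 7, 1992); the later is Apr 7, 1992.
Carbonation is complete: Apr 7, 1992 + 14 days = Apr 21, 1992.

Apr 21, 1992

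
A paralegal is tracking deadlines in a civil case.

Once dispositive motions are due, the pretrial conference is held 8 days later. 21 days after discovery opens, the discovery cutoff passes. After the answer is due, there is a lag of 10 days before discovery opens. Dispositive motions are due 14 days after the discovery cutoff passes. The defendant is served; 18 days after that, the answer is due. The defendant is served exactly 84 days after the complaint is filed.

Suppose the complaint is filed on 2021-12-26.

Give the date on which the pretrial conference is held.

2022-05-30

The complaint is filed: Dec 26, 2021.
The defendant is served: Dec 26, 2021 + 84 days = Mar 20, 2022.
The answer is due: Mar 20, 2022 + 18 days = Apr 7, 2022.
Discovery opens: Apr 7, 2022 + 10 days = Apr 17, 2022.
The discovery cutoff passes: Apr 17, 2022 + 21 days = May 8, 2022.
Dispositive motions are due: May 8, 2022 + 14 days = May 22, 2022.
The pretrial conference is held: May 22, 2022 + 8 days = May 30, 2022.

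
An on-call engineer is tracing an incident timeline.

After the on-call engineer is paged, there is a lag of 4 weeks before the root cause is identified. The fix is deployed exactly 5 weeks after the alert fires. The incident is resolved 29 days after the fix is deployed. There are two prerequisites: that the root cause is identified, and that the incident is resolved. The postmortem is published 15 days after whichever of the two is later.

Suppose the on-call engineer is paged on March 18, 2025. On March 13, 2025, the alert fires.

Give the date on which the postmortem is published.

The on-call engineer is paged: Mar 18, 2025.
The root cause is identified: Mar 18, 2025 + 4 weeks = Apr 15, 2025.
The alert fires: Mar 13, 2025.
The fix is deployed: Mar 13, 2025 + 5 weeks = Apr 17, 2025.
The incident is resolved: Apr 17, 2025 + 29 days = May 16, 2025.
Both prerequisites met — the root cause is identified (Apr 15, 2025), the incident is resolved (May 16, 2025); the later is May 16, 2025.
The postmortem is published: May 16, 2025 + 15 days = May 31, 2025.

May 31, 2025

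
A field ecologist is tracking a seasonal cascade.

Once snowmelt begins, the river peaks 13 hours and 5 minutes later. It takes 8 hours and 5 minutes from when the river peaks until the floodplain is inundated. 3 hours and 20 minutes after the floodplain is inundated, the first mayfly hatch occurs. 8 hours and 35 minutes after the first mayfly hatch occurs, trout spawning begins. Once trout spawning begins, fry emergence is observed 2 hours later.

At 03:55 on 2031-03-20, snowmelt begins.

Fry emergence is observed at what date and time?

Snowmelt begins: 03:55 Mar 20, 2031.
The river peaks: 03:55 Mar 20, 2031 + 13h05m = 17:00 Mar 20, 2031.
The floodplain is inundated: 17:00 Mar 20, 2031 + 8h05m = 01:05 Mar 21, 2031.
The first mayfly hatch occurs: 01:05 Mar 21, 2031 + 3h20m = 04:25 Mar 21, 2031.
Trout spawning begins: 04:25 Mar 21, 2031 + 8h35m = 13:00 Mar 21, 2031.
Fry emergence is observed: 13:00 Mar 21, 2031 + 2h = 15:00 Mar 21, 2031.

15:00 on 2031-03-21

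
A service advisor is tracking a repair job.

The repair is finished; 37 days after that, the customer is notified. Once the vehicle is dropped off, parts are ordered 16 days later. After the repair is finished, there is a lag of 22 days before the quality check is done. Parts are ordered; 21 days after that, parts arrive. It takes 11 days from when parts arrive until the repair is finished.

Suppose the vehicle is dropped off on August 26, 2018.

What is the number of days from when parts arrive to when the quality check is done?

Causal path: parts arrive → the repair is finished → the quality check is done.
Total delay along the path: 11 + 22 = 33 days.

33 days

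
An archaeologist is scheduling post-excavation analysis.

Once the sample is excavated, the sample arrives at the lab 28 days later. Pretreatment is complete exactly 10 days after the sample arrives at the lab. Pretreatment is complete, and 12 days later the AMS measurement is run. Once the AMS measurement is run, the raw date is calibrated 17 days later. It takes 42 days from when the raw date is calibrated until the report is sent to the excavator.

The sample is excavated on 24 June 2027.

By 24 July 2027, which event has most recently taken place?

The sample arrives at the lab

The sample is excavated: Jun 24, 2027.
The sample arrives at the lab: Jun 24, 2027 + 28 days = Jul 22, 2027.
Pretreatment is complete: Jul 22, 2027 + 10 days = Aug 1, 2027.
The AMS measurement is run: Aug 1, 2027 + 12 days = Aug 13, 2027.
The raw date is calibrated: Aug 13, 2027 + 17 days = Aug 30, 2027.
The report is sent to the excavator: Aug 30, 2027 + 42 days = Oct 11, 2027.
Jul 24, 2027 falls between when the sample arrives at the lab (Jul 22, 2027) and when pretreatment is complete (Aug 1, 2027).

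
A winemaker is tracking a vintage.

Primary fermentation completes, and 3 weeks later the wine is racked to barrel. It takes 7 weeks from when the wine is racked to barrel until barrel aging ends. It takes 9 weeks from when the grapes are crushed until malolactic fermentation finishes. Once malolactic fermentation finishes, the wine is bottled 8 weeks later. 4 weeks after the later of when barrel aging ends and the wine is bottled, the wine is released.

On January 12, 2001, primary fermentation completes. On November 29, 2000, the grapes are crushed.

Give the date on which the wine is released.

Primary fermentation completes: Jan 12, 2001.
The wine is racked to barrel: Jan 12, 2001 + 3 weeks = Feb 2, 2001.
Barrel aging ends: Feb 2, 2001 + 7 weeks = Mar 23, 2001.
The grapes are crushed: Nov 29, 2000.
Malolactic fermentation finishes: Nov 29, 2000 + 9 weeks = Jan 31, 2001.
The wine is bottled: Jan 31, 2001 + 8 weeks = Mar 28, 2001.
Both prerequisites met — barrel aging ends (Mar 23, 2001), the wine is bottled (Mar 28, 2001); the later is Mar 28, 2001.
The wine is released: Mar 28, 2001 + 4 weeks = Apr 25, 2001.

April 25, 2001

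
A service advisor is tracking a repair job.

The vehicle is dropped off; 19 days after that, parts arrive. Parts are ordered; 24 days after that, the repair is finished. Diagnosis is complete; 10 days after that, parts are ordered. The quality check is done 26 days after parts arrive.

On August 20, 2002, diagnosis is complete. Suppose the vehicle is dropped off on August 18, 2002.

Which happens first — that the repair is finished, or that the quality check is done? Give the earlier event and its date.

The repair is finished — September 23, 2002

Diagnosis is complete: Aug 20, 2002.
Parts are ordered: Aug 20, 2002 + 10 days = Aug 30, 2002.
The repair is finished: Aug 30, 2002 + 24 days = Sep 23, 2002.
The vehicle is dropped off: Aug 18, 2002.
Parts arrive: Aug 18, 2002 + 19 days = Sep 6, 2002.
The quality check is done: Sep 6, 2002 + 26 days = Oct 2, 2002.
Comparing: the repair is finished on Sep 23, 2002 vs the quality check is done on Oct 2, 2002. Earlier: the repair is finished.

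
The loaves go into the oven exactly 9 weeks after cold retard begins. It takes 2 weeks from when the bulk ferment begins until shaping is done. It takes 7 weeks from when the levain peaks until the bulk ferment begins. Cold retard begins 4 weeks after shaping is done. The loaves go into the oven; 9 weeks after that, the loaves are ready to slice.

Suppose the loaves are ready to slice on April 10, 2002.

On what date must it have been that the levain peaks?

The loaves are ready to slice: Apr 10, 2002.
The loaves go into the oven: Apr 10, 2002 − 9 weeks = Feb 6, 2002.
Cold retard begins: Feb 6, 2002 − 9 weeks = Dec 5, 2001.
Shaping is done: Dec 5, 2001 − 4 weeks = Nov 7, 2001.
The bulk ferment begins: Nov 7, 2001 − 2 weeks = Oct 24, 2001.
The levain peaks: Oct 24, 2001 − 7 weeks = Sep 5, 2001.

September 5, 2001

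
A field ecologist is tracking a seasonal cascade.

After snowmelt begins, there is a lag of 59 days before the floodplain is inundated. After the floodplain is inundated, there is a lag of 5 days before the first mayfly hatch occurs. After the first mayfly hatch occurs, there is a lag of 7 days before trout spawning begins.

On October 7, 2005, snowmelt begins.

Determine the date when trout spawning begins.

December 17, 2005

Snowmelt begins: Oct 7, 2005.
The floodplain is inundated: Oct 7, 2005 + 59 days = Dec 5, 2005.
The first mayfly hatch occurs: Dec 5, 2005 + 5 days = Dec 10, 2005.
Trout spawning begins: Dec 10, 2005 + 7 days = Dec 17, 2005.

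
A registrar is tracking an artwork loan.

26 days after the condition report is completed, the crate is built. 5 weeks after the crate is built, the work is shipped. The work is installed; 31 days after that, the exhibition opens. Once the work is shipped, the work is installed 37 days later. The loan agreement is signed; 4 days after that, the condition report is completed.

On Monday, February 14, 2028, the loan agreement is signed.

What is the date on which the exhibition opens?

Monday, June 26, 2028

The loan agreement is signed: Feb 14, 2028.
The condition report is completed: Feb 14, 2028 + 4 days = Feb 18, 2028.
The crate is built: Feb 18, 2028 + 26 days = Mar 15, 2028.
The work is shipped: Mar 15, 2028 + 5 weeks = Apr 19, 2028.
The work is installed: Apr 19, 2028 + 37 days = May 26, 2028.
The exhibition opens: May 26, 2028 + 31 days = Jun 26, 2028.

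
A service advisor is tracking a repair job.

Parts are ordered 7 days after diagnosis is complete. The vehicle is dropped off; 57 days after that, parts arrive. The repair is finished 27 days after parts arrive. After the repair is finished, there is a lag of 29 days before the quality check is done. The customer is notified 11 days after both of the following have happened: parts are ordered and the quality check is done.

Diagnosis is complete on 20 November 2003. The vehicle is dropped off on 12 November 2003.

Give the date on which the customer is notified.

15 March 2004

Diagnosis is complete: Nov 20, 2003.
Parts are ordered: Nov 20, 2003 + 7 days = Nov 27, 2003.
The vehicle is dropped off: Nov 12, 2003.
Parts arrive: Nov 12, 2003 + 57 days = Jan 8, 2004.
The repair is finished: Jan 8, 2004 + 27 days = Feb 4, 2004.
The quality check is done: Feb 4, 2004 + 29 days = Mar 4, 2004.
Both prerequisites met — parts are ordered (Nov 27, 2003), the quality check is done (Mar 4, 2004); the later is Mar 4, 2004.
The customer is notified: Mar 4, 2004 + 11 days = Mar 15, 2004.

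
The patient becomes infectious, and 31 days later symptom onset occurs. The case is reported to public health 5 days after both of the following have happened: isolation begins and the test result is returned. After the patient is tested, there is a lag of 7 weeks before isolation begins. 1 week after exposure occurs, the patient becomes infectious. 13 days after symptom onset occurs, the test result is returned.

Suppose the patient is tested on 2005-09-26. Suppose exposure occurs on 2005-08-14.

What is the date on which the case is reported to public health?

The patient is tested: Sep 26, 2005.
Isolation begins: Sep 26, 2005 + 7 weeks = Nov 14, 2005.
Exposure occurs: Aug 14, 2005.
The patient becomes infectious: Aug 14, 2005 + 1 week = Aug 21, 2005.
Symptom onset occurs: Aug 21, 2005 + 31 days = Sep 21, 2005.
The test result is returned: Sep 21, 2005 + 13 days = Oct 4, 2005.
Both prerequisites met — isolation begins (Nov 14, 2005), the test result is returned (Oct 4, 2005); the later is Nov 14, 2005.
The case is reported to public health: Nov 14, 2005 + 5 days = Nov 19, 2005.

2005-11-19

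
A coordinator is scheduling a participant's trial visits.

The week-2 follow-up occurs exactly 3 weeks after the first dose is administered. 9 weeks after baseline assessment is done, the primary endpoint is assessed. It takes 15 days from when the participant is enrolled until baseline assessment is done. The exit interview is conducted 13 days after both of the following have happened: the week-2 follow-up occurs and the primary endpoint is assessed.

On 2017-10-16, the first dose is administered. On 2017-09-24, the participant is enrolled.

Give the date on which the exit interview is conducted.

The first dose is administered: Oct 16, 2017.
The week-2 follow-up occurs: Oct 16, 2017 + 3 weeks = Nov 6, 2017.
The participant is enrolled: Sep 24, 2017.
Baseline assessment is done: Sep 24, 2017 + 15 days = Oct 9, 2017.
The primary endpoint is assessed: Oct 9, 2017 + 9 weeks = Dec 11, 2017.
Both prerequisites met — the week-2 follow-up occurs (Nov 6, 2017), the primary endpoint is assessed (Dec 11, 2017); the later is Dec 11, 2017.
The exit interview is conducted: Dec 11, 2017 + 13 days = Dec 24, 2017.

2017-12-24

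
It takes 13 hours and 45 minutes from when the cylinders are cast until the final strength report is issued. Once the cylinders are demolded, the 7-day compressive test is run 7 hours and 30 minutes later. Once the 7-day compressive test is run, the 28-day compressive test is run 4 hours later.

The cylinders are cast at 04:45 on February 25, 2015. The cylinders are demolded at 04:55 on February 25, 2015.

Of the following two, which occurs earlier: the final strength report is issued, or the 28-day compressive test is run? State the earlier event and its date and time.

The cylinders are cast: 04:45 Feb 25, 2015.
The final strength report is issued: 04:45 Feb 25, 2015 + 13h45m = 18:30 Feb 25, 2015.
The cylinders are demolded: 04:55 Feb 25, 2015.
The 7-day compressive test is run: 04:55 Feb 25, 2015 + 7h30m = 12:25 Feb 25, 2015.
The 28-day compressive test is run: 12:25 Feb 25, 2015 + 4h = 16:25 Feb 25, 2015.
Comparing: the final strength report is issued at 18:30 Feb 25, 2015 vs the 28-day compressive test is run at 16:25 Feb 25, 2015. Earlier: the 28-day compressive test is run.

The 28-day compressive test is run — 16:25 on February 25, 2015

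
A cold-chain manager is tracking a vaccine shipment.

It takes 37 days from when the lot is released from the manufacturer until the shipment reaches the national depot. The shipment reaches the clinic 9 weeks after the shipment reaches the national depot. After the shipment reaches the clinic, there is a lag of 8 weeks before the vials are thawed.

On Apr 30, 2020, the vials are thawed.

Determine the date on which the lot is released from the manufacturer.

Nov 26, 2019

The vials are thawed: Apr 30, 2020.
The shipment reaches the clinic: Apr 30, 2020 − 8 weeks = Mar 5, 2020.
The shipment reaches the national depot: Mar 5, 2020 − 9 weeks = Jan 2, 2020.
The lot is released from the manufacturer: Jan 2, 2020 − 37 days = Nov 26, 2019.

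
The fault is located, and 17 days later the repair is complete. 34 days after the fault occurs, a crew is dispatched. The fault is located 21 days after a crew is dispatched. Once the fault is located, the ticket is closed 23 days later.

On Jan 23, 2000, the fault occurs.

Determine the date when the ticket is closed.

Apr 10, 2000

The fault occurs: Jan 23, 2000.
A crew is dispatched: Jan 23, 2000 + 34 days = Feb 26, 2000.
The fault is located: Feb 26, 2000 + 21 days = Mar 18, 2000.
The ticket is closed: Mar 18, 2000 + 23 days = Apr 10, 2000.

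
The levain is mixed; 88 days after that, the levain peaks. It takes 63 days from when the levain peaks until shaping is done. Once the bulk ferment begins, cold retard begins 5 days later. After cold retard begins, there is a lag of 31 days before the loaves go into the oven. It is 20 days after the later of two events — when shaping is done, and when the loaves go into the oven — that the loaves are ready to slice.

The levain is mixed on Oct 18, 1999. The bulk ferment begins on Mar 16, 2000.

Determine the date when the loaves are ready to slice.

May 11, 2000

The levain is mixed: Oct 18, 1999.
The levain peaks: Oct 18, 1999 + 88 days = Jan 14, 2000.
Shaping is done: Jan 14, 2000 + 63 days = Mar 17, 2000.
The bulk ferment begins: Mar 16, 2000.
Cold retard begins: Mar 16, 2000 + 5 days = Mar 21, 2000.
The loaves go into the oven: Mar 21, 2000 + 31 days = Apr 21, 2000.
Both prerequisites met — shaping is done (Mar 17, 2000), the loaves go into the oven (Apr 21, 2000); the later is Apr 21, 2000.
The loaves are ready to slice: Apr 21, 2000 + 20 days = May 11, 2000.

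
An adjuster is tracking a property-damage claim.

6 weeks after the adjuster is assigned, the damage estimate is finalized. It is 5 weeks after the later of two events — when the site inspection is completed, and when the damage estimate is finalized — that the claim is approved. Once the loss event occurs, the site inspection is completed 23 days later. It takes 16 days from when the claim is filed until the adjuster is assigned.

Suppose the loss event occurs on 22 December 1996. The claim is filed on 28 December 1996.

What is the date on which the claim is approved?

The loss event occurs: Dec 22, 1996.
The site inspection is completed: Dec 22, 1996 + 23 days = Jan 14, 1997.
The claim is filed: Dec 28, 1996.
The adjuster is assigned: Dec 28, 1996 + 16 days = Jan 13, 1997.
The damage estimate is finalized: Jan 13, 1997 + 6 weeks = Feb 24, 1997.
Both prerequisites met — the site inspection is completed (Jan 14, 1997), the damage estimate is finalized (Feb 24, 1997); the later is Feb 24, 1997.
The claim is approved: Feb 24, 1997 + 5 weeks = Mar 31, 1997.

31 March 1997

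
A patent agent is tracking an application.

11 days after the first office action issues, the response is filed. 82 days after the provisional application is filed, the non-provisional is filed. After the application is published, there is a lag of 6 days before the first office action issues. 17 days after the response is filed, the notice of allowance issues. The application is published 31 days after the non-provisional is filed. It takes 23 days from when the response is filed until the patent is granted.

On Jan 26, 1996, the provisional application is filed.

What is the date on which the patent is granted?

The provisional application is filed: Jan 26, 1996.
The non-provisional is filed: Jan 26, 1996 + 82 days = Apr 17, 1996.
The application is published: Apr 17, 1996 + 31 days = May 18, 1996.
The first office action issues: May 18, 1996 + 6 days = May 24, 1996.
The response is filed: May 24, 1996 + 11 days = Jun 4, 1996.
The patent is granted: Jun 4, 1996 + 23 days = Jun 27, 1996.

Jun 27, 1996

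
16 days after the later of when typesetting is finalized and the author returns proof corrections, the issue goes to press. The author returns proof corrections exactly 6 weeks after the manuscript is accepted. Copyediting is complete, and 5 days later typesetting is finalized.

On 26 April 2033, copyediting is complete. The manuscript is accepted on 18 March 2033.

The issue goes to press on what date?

Copyediting is complete: Apr 26, 2033.
Typesetting is finalized: Apr 26, 2033 + 5 days = May 1, 2033.
The manuscript is accepted: Mar 18, 2033.
The author returns proof corrections: Mar 18, 2033 + 6 weeks = Apr 29, 2033.
Both prerequisites met — typesetting is finalized (May 1, 2033), the author returns proof corrections (Apr 29, 2033); the later is May 1, 2033.
The issue goes to press: May 1, 2033 + 16 days = May 17, 2033.

17 May 2033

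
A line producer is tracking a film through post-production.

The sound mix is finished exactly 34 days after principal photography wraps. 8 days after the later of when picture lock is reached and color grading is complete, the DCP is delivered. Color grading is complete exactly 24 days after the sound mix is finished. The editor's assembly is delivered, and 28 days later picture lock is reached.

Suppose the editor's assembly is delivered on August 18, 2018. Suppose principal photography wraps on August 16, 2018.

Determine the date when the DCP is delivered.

The editor's assembly is delivered: Aug 18, 2018.
Picture lock is reached: Aug 18, 2018 + 28 days = Sep 15, 2018.
Principal photography wraps: Aug 16, 2018.
The sound mix is finished: Aug 16, 2018 + 34 days = Sep 19, 2018.
Color grading is complete: Sep 19, 2018 + 24 days = Oct 13, 2018.
Both prerequisites met — picture lock is reached (Sep 15, 2018), color grading is complete (Oct 13, 2018); the later is Oct 13, 2018.
The DCP is delivered: Oct 13, 2018 + 8 days = Oct 21, 2018.

October 21, 2018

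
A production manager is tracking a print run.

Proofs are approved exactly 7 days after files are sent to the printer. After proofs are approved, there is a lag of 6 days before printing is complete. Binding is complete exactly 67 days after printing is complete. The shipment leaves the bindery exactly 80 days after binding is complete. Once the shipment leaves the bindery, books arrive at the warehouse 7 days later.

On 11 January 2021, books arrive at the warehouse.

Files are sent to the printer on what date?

Books arrive at the warehouse: Jan 11, 2021.
The shipment leaves the bindery: Jan 11, 2021 − 7 days = Jan 4, 2021.
Binding is complete: Jan 4, 2021 − 80 days = Oct 16, 2020.
Printing is complete: Oct 16, 2020 − 67 days = Aug 10, 2020.
Proofs are approved: Aug 10, 2020 − 6 days = Aug 4, 2020.
Files are sent to the printer: Aug 4, 2020 − 7 days = Jul 28, 2020.

28 July 2020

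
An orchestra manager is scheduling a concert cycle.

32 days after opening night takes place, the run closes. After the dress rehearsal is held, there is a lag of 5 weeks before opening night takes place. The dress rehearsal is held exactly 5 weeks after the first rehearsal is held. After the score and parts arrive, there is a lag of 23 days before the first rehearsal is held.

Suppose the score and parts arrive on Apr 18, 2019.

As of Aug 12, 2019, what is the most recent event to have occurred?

The score and parts arrive: Apr 18, 2019.
The first rehearsal is held: Apr 18, 2019 + 23 days = May 11, 2019.
The dress rehearsal is held: May 11, 2019 + 5 weeks = Jun 15, 2019.
Opening night takes place: Jun 15, 2019 + 5 weeks = Jul 20, 2019.
The run closes: Jul 20, 2019 + 32 days = Aug 21, 2019.
Aug 12, 2019 falls between when opening night takes place (Jul 20, 2019) and when the run closes (Aug 21, 2019).

Opening night takes place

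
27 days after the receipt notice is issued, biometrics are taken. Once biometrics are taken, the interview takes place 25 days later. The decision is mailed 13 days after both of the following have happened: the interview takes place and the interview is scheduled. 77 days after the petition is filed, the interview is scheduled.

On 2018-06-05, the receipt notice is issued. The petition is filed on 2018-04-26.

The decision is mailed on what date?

2018-08-09

The receipt notice is issued: Jun 5, 2018.
Biometrics are taken: Jun 5, 2018 + 27 days = Jul 2, 2018.
The interview takes place: Jul 2, 2018 + 25 days = Jul 27, 2018.
The petition is filed: Apr 26, 2018.
The interview is scheduled: Apr 26, 2018 + 77 days = Jul 12, 2018.
Both prerequisites met — the interview takes place (Jul 27, 2018), the interview is scheduled (Jul 12, 2018); the later is Jul 27, 2018.
The decision is mailed: Jul 27, 2018 + 13 days = Aug 9, 2018.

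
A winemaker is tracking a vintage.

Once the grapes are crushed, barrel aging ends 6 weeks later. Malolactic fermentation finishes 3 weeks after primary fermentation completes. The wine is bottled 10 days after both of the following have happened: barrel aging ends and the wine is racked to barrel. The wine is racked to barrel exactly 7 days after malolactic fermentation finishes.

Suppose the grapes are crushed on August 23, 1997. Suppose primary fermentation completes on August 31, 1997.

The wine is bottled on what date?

The grapes are crushed: Aug 23, 1997.
Barrel aging ends: Aug 23, 1997 + 6 weeks = Oct 4, 1997.
Primary fermentation completes: Aug 31, 1997.
Malolactic fermentation finishes: Aug 31, 1997 + 3 weeks = Sep 21, 1997.
The wine is racked to barrel: Sep 21, 1997 + 7 days = Sep 28, 1997.
Both prerequisites met — barrel aging ends (Oct 4, 1997), the wine is racked to barrel (Sep 28, 1997); the later is Oct 4, 1997.
The wine is bottled: Oct 4, 1997 + 10 days = Oct 14, 1997.

October 14, 1997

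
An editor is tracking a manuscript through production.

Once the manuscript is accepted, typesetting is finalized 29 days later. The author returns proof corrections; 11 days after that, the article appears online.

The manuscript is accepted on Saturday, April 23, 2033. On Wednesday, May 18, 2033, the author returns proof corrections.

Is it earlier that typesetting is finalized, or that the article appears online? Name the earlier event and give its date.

The manuscript is accepted: Apr 23, 2033.
Typesetting is finalized: Apr 23, 2033 + 29 days = May 22, 2033.
The author returns proof corrections: May 18, 2033.
The article appears online: May 18, 2033 + 11 days = May 29, 2033.
Comparing: typesetting is finalized on May 22, 2033 vs the article appears online on May 29, 2033. Earlier: typesetting is finalized.

Typesetting is finalized — Sunday, May 22, 2033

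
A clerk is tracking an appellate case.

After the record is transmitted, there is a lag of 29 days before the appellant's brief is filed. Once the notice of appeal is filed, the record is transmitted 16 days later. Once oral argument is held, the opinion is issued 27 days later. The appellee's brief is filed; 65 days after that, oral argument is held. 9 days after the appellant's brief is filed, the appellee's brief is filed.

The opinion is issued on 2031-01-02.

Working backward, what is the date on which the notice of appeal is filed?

2030-08-09

The opinion is issued: Jan 2, 2031.
Oral argument is held: Jan 2, 2031 − 27 days = Dec 6, 2030.
The appellee's brief is filed: Dec 6, 2030 − 65 days = Oct 2, 2030.
The appellant's brief is filed: Oct 2, 2030 − 9 days = Sep 23, 2030.
The record is transmitted: Sep 23, 2030 − 29 days = Aug 25, 2030.
The notice of appeal is filed: Aug 25, 2030 − 16 days = Aug 9, 2030.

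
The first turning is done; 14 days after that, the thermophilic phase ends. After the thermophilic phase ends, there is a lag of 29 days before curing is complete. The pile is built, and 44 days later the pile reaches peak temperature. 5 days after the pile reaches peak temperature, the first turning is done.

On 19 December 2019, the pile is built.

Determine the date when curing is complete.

20 March 2020

The pile is built: Dec 19, 2019.
The pile reaches peak temperature: Dec 19, 2019 + 44 days = Feb 1, 2020.
The first turning is done: Feb 1, 2020 + 5 days = Feb 6, 2020.
The thermophilic phase ends: Feb 6, 2020 + 14 days = Feb 20, 2020.
Curing is complete: Feb 20, 2020 + 29 days = Mar 20, 2020.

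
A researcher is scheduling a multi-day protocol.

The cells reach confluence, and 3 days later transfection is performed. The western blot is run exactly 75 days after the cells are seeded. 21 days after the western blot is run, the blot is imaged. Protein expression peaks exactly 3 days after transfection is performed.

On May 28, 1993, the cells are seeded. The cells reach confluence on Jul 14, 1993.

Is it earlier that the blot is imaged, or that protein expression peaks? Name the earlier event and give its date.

Protein expression peaks — Jul 20, 1993

The cells are seeded: May 28, 1993.
The western blot is run: May 28, 1993 + 75 days = Aug 11, 1993.
The blot is imaged: Aug 11, 1993 + 21 days = Sep 1, 1993.
The cells reach confluence: Jul 14, 1993.
Transfection is performed: Jul 14, 1993 + 3 days = Jul 17, 1993.
Protein expression peaks: Jul 17, 1993 + 3 days = Jul 20, 1993.
Comparing: the blot is imaged on Sep 1, 1993 vs protein expression peaks on Jul 20, 1993. Earlier: protein expression peaks.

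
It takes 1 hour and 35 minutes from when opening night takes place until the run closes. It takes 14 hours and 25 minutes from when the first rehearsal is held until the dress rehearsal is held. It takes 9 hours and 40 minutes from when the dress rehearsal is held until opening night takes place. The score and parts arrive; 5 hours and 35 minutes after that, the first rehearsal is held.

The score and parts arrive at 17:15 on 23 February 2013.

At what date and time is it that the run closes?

The score and parts arrive: 17:15 Feb 23, 2013.
The first rehearsal is held: 17:15 Feb 23, 2013 + 5h35m = 22:50 Feb 23, 2013.
The dress rehearsal is held: 22:50 Feb 23, 2013 + 14h25m = 13:15 Feb 24, 2013.
Opening night takes place: 13:15 Feb 24, 2013 + 9h40m = 22:55 Feb 24, 2013.
The run closes: 22:55 Feb 24, 2013 + 1h35m = 00:30 Feb 25, 2013.

00:30 on 25 February 2013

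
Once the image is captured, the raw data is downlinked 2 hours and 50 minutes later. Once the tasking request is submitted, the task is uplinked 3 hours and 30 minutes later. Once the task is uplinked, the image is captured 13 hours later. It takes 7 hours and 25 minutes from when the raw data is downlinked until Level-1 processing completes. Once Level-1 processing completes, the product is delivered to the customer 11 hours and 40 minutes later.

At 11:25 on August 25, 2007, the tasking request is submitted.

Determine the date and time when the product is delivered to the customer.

01:50 on August 27, 2007

The tasking request is submitted: 11:25 Aug 25, 2007.
The task is uplinked: 11:25 Aug 25, 2007 + 3h30m = 14:55 Aug 25, 2007.
The image is captured: 14:55 Aug 25, 2007 + 13h = 03:55 Aug 26, 2007.
The raw data is downlinked: 03:55 Aug 26, 2007 + 2h50m = 06:45 Aug 26, 2007.
Level-1 processing completes: 06:45 Aug 26, 2007 + 7h25m = 14:10 Aug 26, 2007.
The product is delivered to the customer: 14:10 Aug 26, 2007 + 11h40m = 01:50 Aug 27, 2007.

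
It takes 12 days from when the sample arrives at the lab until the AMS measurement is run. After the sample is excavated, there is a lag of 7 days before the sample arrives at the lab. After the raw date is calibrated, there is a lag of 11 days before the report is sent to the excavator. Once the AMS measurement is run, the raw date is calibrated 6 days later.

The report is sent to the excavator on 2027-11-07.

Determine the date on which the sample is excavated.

2027-10-02

The report is sent to the excavator: Nov 7, 2027.
The raw date is calibrated: Nov 7, 2027 − 11 days = Oct 27, 2027.
The AMS measurement is run: Oct 27, 2027 − 6 days = Oct 21, 2027.
The sample arrives at the lab: Oct 21, 2027 − 12 days = Oct 9, 2027.
The sample is excavated: Oct 9, 2027 − 7 days = Oct 2, 2027.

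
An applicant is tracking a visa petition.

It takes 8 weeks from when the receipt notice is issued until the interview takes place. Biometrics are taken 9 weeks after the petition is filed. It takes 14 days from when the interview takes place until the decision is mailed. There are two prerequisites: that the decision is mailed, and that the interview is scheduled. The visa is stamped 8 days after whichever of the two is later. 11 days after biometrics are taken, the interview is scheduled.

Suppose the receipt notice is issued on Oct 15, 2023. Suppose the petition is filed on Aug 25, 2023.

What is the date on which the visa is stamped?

The receipt notice is issued: Oct 15, 2023.
The interview takes place: Oct 15, 2023 + 8 weeks = Dec 10, 2023.
The decision is mailed: Dec 10, 2023 + 14 days = Dec 24, 2023.
The petition is filed: Aug 25, 2023.
Biometrics are taken: Aug 25, 2023 + 9 weeks = Oct 27, 2023.
The interview is scheduled: Oct 27, 2023 + 11 days = Nov 7, 2023.
Both prerequisites met — the decision is mailed (Dec 24, 2023), the interview is scheduled (Nov 7, 2023); the later is Dec 24, 2023.
The visa is stamped: Dec 24, 2023 + 8 days = Jan 1, 2024.

Jan 1, 2024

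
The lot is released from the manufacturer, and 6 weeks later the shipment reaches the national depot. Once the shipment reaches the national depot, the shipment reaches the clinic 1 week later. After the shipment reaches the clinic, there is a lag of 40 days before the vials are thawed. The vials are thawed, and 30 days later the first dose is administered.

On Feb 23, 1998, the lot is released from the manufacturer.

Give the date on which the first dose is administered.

Jun 22, 1998

The lot is released from the manufacturer: Feb 23, 1998.
The shipment reaches the national depot: Feb 23, 1998 + 6 weeks = Apr 6, 1998.
The shipment reaches the clinic: Apr 6, 1998 + 1 week = Apr 13, 1998.
The vials are thawed: Apr 13, 1998 + 40 days = May 23, 1998.
The first dose is administered: May 23, 1998 + 30 days = Jun 22, 1998.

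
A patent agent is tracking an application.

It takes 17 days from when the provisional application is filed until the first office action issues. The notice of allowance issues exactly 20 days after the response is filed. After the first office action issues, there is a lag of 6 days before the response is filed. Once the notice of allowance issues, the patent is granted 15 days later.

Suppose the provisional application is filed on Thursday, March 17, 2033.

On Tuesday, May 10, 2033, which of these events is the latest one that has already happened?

The provisional application is filed: Mar 17, 2033.
The first office action issues: Mar 17, 2033 + 17 days = Apr 3, 2033.
The response is filed: Apr 3, 2033 + 6 days = Apr 9, 2033.
The notice of allowance issues: Apr 9, 2033 + 20 days = Apr 29, 2033.
The patent is granted: Apr 29, 2033 + 15 days = May 14, 2033.
May 10, 2033 falls between when the notice of allowance issues (Apr 29, 2033) and when the patent is granted (May 14, 2033).

The notice of allowance issues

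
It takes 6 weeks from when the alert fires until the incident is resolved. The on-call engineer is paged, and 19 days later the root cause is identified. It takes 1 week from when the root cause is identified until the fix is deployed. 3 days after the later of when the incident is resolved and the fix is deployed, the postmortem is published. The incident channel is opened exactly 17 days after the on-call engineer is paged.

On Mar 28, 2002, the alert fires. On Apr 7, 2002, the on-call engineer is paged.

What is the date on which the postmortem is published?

The alert fires: Mar 28, 2002.
The incident is resolved: Mar 28, 2002 + 6 weeks = May 9, 2002.
The on-call engineer is paged: Apr 7, 2002.
The root cause is identified: Apr 7, 2002 + 19 days = Apr 26, 2002.
The fix is deployed: Apr 26, 2002 + 1 week = May 3, 2002.
Both prerequisites met — the incident is resolved (May 9, 2002), the fix is deployed (May 3, 2002); the later is May 9, 2002.
The postmortem is published: May 9, 2002 + 3 days = May 12, 2002.

May 12, 2002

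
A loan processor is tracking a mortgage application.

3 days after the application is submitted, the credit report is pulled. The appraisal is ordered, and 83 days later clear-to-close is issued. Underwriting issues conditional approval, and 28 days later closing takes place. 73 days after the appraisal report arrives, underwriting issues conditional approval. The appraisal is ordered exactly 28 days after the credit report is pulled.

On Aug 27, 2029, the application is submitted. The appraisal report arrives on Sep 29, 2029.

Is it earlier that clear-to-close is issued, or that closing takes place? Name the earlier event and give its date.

Clear-to-close is issued — Dec 19, 2029

The application is submitted: Aug 27, 2029.
The credit report is pulled: Aug 27, 2029 + 3 days = Aug 30, 2029.
The appraisal is ordered: Aug 30, 2029 + 28 days = Sep 27, 2029.
Clear-to-close is issued: Sep 27, 2029 + 83 days = Dec 19, 2029.
The appraisal report arrives: Sep 29, 2029.
Underwriting issues conditional approval: Sep 29, 2029 + 73 days = Dec 11, 2029.
Closing takes place: Dec 11, 2029 + 28 days = Jan 8, 2030.
Comparing: clear-to-close is issued on Dec 19, 2029 vs closing takes place on Jan 8, 2030. Earlier: clear-to-close is issued.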